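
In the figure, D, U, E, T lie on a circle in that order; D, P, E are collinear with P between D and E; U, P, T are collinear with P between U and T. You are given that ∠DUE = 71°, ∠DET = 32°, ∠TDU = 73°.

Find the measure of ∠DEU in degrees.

1. ∠DUT = 32°  [same arc DT]
2. ∠DTU = 75°  [△DUT]
3. ∠DEU = 75°  [same arc DU]

∠DEU = 75°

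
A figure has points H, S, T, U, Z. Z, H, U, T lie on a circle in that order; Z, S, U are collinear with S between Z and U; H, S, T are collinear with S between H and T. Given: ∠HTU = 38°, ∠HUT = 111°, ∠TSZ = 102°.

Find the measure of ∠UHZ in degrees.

1. ∠HZU = 38°  [same arc HU]
2. ∠THU = 31°  [△HUT]
3. ∠HSU = 102°  [vertical angles at S]
4. ∠HUZ = 47°  [△HSU]
5. ∠UHZ = 95°  [△ZHU]

∠UHZ = 95°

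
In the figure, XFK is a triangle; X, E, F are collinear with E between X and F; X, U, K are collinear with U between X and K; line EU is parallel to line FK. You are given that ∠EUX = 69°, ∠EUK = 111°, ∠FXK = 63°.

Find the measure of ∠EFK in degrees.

∠EFK = 48°

1. ∠FKX = 69°  [EU∥FK, corresponding at U]
2. ∠KFX = 48°  [△XFK]
3. ∠EFK = 48°  [E on ray FX]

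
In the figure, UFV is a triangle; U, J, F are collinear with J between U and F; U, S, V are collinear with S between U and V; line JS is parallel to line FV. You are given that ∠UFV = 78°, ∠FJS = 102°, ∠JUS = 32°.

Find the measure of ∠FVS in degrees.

1. ∠SJU = 78°  [JS∥FV, corresponding at J]
2. ∠JSU = 70°  [△UJS]
3. ∠JSV = 110°  [linear pair at S on UV]
4. ∠FVS = 70°  [JS∥FV, co-interior at V–S]

∠FVS = 70°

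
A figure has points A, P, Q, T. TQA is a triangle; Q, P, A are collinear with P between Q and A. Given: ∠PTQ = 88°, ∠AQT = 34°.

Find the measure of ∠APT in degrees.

∠APT = 122°

1. ∠PQT = 34°  [P on ray QA]
2. ∠QPT = 58°  [△TQP]
3. ∠APT = 122°  [linear pair at P on QA]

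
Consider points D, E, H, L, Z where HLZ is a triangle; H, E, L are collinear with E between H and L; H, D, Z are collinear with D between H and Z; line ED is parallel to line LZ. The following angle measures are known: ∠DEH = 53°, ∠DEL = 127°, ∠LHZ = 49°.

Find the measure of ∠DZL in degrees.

∠DZL = 78°

1. ∠HLZ = 53°  [ED∥LZ, corresponding at E]
2. ∠HZL = 78°  [△HLZ]
3. ∠DZL = 78°  [D on ray ZH]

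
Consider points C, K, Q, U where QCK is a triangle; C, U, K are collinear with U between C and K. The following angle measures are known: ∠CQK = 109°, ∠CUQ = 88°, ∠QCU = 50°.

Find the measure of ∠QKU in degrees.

∠QKU = 21°

1. ∠KCQ = 50°  [U on ray CK]
2. ∠CKQ = 21°  [△QCK]
3. ∠QKU = 21°  [U on ray KC]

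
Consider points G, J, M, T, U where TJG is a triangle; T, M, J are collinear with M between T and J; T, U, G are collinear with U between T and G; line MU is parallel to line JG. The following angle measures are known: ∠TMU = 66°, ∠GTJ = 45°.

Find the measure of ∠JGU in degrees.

1. ∠GJT = 66°  [MU∥JG, corresponding at M]
2. ∠JGT = 69°  [△TJG]
3. ∠JGU = 69°  [U on ray GT]

∠JGU = 69°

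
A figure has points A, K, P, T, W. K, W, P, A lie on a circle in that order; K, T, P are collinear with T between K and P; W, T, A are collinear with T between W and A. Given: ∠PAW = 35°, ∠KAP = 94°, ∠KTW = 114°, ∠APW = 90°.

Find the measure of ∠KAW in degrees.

∠KAW = 59°

1. ∠PKW = 35°  [same arc WP]
2. ∠AWK = 31°  [△KTW]
3. ∠AKW = 90°  [cyclic KWPA, opposite ∠K+∠P]
4. ∠KAW = 59°  [△KWA]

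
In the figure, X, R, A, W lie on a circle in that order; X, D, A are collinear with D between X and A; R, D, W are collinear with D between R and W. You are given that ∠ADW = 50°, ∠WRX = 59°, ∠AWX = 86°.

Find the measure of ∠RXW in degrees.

1. ∠WDX = 130°  [linear pair at D on XA]
2. ∠WAX = 59°  [same arc XW]
3. ∠AXW = 35°  [△XAW]
4. ∠RWX = 15°  [△XDW]
5. ∠RXW = 106°  [△XRW]

∠RXW = 106°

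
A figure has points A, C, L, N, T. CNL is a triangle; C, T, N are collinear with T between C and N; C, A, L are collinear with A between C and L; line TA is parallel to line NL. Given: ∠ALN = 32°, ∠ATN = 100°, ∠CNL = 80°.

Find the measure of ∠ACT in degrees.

∠ACT = 68°

1. ∠CLN = 32°  [A on ray LC]
2. ∠ATC = 80°  [linear pair at T on CN]
3. ∠CAT = 32°  [TA∥NL, corresponding at A]
4. ∠ACT = 68°  [△CTA]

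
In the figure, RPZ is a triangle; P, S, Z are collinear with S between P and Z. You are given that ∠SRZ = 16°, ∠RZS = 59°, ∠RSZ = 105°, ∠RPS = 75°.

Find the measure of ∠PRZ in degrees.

1. ∠PZR = 59°  [S on ray ZP]
2. ∠RPZ = 75°  [S on ray PZ]
3. ∠PRZ = 46°  [△RPZ]

∠PRZ = 46°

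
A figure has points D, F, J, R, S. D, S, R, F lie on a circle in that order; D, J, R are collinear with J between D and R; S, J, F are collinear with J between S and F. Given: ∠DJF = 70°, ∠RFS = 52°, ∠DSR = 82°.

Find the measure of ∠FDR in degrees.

1. ∠FJR = 110°  [linear pair at J on DR]
2. ∠DRF = 18°  [△RJF]
3. ∠DFR = 98°  [cyclic DSRF, opposite ∠S+∠F]
4. ∠FDR = 64°  [△DRF]

∠FDR = 64°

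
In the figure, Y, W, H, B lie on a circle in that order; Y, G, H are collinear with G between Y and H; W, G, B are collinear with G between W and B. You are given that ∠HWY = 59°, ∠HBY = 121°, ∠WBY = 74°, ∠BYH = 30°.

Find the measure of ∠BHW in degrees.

∠BHW = 103°

1. ∠BHY = 29°  [△YHB]
2. ∠BWY = 29°  [same arc YB]
3. ∠BYW = 77°  [△YWB]
4. ∠BHW = 103°  [cyclic YWHB, opposite ∠Y+∠H]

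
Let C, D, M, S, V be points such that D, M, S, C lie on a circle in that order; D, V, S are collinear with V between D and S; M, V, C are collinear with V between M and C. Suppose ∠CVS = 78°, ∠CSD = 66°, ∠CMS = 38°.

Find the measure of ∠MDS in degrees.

1. ∠DVM = 78°  [vertical angles at V]
2. ∠CMD = 66°  [same arc DC]
3. ∠MDS = 36°  [△DVM]

∠MDS = 36°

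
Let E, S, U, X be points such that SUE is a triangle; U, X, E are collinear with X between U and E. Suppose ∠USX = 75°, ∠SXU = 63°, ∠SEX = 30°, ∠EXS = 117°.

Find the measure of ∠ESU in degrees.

1. ∠SUX = 42°  [△SUX]
2. ∠SEU = 30°  [X on ray EU]
3. ∠EUS = 42°  [X on ray UE]
4. ∠ESU = 108°  [△SUE]

∠ESU = 108°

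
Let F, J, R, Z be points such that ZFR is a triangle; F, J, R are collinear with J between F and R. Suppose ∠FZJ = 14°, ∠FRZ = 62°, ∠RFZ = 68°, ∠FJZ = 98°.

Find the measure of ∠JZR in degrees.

1. ∠JRZ = 62°  [J on ray RF]
2. ∠RJZ = 82°  [linear pair at J on FR]
3. ∠JZR = 36°  [△ZJR]

∠JZR = 36°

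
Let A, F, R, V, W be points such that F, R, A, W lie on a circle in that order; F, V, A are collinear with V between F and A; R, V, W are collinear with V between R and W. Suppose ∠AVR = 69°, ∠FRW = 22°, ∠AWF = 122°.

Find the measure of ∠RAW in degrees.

∠RAW = 97°

1. ∠FVW = 69°  [vertical angles at V]
2. ∠FAW = 22°  [same arc FW]
3. ∠AFW = 36°  [△FAW]
4. ∠AVW = 111°  [linear pair at V on FA]
5. ∠AWR = 47°  [△AVW]
6. ∠ARW = 36°  [same arc AW]
7. ∠RAW = 97°  [△RAW]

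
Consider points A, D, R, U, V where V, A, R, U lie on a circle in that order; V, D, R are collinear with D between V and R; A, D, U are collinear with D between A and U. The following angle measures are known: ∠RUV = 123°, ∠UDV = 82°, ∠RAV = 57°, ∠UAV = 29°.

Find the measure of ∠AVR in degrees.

∠AVR = 53°

1. ∠ADR = 82°  [vertical angles at D]
2. ∠ADV = 98°  [linear pair at D on VR]
3. ∠AVR = 53°  [△VDA]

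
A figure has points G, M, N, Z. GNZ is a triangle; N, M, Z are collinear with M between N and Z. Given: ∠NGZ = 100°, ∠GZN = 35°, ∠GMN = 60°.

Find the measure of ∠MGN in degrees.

1. ∠GNZ = 45°  [△GNZ]
2. ∠GNM = 45°  [M on ray NZ]
3. ∠MGN = 75°  [△GNM]

∠MGN = 75°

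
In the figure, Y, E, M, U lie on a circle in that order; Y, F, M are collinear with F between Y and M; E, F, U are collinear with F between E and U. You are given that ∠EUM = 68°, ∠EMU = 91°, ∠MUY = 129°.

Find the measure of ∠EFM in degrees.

∠EFM = 98°

1. ∠EYM = 68°  [same arc EM]
2. ∠MEU = 21°  [△EMU]
3. ∠MEY = 51°  [cyclic YEMU, opposite ∠E+∠U]
4. ∠EMY = 61°  [△YEM]
5. ∠EFM = 98°  [△EFM]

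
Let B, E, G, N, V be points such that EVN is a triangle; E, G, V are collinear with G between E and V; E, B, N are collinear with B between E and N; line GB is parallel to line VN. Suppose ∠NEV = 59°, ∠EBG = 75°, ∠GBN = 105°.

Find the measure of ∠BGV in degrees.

1. ∠BEG = 59°  [G on EV, B on EN]
2. ∠BGE = 46°  [△EGB]
3. ∠BGV = 134°  [linear pair at G on EV]

∠BGV = 134°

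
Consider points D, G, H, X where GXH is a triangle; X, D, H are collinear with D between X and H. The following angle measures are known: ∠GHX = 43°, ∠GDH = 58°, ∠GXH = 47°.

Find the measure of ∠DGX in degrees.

1. ∠GDX = 122°  [linear pair at D on XH]
2. ∠DXG = 47°  [D on ray XH]
3. ∠DGX = 11°  [△GXD]

∠DGX = 11°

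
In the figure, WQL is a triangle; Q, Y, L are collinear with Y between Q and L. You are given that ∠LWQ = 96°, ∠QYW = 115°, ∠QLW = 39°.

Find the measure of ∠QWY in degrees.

1. ∠LQW = 45°  [△WQL]
2. ∠WQY = 45°  [Y on ray QL]
3. ∠QWY = 20°  [△WQY]

∠QWY = 20°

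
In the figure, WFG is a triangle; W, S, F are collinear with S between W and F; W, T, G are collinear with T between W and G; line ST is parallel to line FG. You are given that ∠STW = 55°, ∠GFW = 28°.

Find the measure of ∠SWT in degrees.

1. ∠FGW = 55°  [ST∥FG, corresponding at T]
2. ∠FWG = 97°  [△WFG]
3. ∠SWT = 97°  [S on WF, T on WG]

∠SWT = 97°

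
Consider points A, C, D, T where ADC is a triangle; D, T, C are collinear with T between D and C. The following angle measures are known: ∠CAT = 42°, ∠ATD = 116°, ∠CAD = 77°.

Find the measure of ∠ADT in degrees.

∠ADT = 29°

1. ∠ATC = 64°  [linear pair at T on DC]
2. ∠ACT = 74°  [△ATC]
3. ∠ACD = 74°  [T on ray CD]
4. ∠ADC = 29°  [△ADC]
5. ∠ADT = 29°  [T on ray DC]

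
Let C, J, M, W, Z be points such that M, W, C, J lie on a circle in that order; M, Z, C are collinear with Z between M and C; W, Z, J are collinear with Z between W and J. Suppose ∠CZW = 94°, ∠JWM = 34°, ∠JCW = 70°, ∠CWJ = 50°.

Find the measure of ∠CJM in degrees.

∠CJM = 96°

1. ∠JCM = 34°  [same arc MJ]
2. ∠CMJ = 50°  [same arc CJ]
3. ∠CJM = 96°  [△MCJ]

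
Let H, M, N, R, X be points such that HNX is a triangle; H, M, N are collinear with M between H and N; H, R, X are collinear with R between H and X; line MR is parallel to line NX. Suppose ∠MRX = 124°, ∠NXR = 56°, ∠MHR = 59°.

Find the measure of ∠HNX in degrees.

∠HNX = 65°

1. ∠HXN = 56°  [R on ray XH]
2. ∠NHX = 59°  [M on HN, R on HX]
3. ∠HNX = 65°  [△HNX]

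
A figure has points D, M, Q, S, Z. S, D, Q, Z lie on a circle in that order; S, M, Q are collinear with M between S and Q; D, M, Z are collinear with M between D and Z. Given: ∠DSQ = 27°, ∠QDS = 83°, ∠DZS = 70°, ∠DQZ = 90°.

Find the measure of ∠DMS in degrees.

1. ∠DZQ = 27°  [same arc DQ]
2. ∠DQS = 70°  [△SDQ]
3. ∠QDZ = 63°  [△DQZ]
4. ∠DMQ = 47°  [△DMQ]
5. ∠DMS = 133°  [linear pair at M on SQ]

∠DMS = 133°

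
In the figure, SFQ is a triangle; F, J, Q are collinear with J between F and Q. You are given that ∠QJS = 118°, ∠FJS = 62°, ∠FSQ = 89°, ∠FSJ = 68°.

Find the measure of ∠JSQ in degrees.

1. ∠JFS = 50°  [△SFJ]
2. ∠QFS = 50°  [J on ray FQ]
3. ∠FQS = 41°  [△SFQ]
4. ∠JQS = 41°  [J on ray QF]
5. ∠JSQ = 21°  [△SJQ]

∠JSQ = 21°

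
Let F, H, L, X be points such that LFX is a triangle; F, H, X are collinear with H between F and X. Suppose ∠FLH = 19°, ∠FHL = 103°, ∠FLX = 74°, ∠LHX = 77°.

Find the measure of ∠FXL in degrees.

1. ∠HFL = 58°  [△LFH]
2. ∠LFX = 58°  [H on ray FX]
3. ∠FXL = 48°  [△LFX]

∠FXL = 48°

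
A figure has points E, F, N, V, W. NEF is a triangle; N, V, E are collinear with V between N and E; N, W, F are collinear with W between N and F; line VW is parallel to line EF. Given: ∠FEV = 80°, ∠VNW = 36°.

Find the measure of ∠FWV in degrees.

∠FWV = 116°

1. ∠FEN = 80°  [V on ray EN]
2. ∠ENF = 36°  [V on NE, W on NF]
3. ∠EFN = 64°  [△NEF]
4. ∠NWV = 64°  [VW∥EF, corresponding at W]
5. ∠FWV = 116°  [linear pair at W on NF]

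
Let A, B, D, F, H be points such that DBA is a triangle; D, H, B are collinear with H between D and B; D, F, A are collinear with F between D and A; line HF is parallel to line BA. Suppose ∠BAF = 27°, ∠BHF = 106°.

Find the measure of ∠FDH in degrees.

1. ∠BAD = 27°  [F on ray AD]
2. ∠DHF = 74°  [linear pair at H on DB]
3. ∠DFH = 27°  [HF∥BA, corresponding at F]
4. ∠FDH = 79°  [△DHF]

∠FDH = 79°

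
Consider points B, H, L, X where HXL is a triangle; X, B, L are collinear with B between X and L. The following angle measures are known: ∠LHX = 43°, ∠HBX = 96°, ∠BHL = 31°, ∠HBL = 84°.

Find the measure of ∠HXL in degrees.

1. ∠BLH = 65°  [△HBL]
2. ∠HLX = 65°  [B on ray LX]
3. ∠HXL = 72°  [△HXL]

∠HXL = 72°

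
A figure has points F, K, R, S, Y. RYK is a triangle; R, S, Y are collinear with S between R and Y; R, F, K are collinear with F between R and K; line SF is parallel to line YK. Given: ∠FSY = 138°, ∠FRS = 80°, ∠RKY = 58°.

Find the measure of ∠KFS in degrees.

1. ∠FSR = 42°  [linear pair at S on RY]
2. ∠RFS = 58°  [△RSF]
3. ∠KFS = 122°  [linear pair at F on RK]

∠KFS = 122°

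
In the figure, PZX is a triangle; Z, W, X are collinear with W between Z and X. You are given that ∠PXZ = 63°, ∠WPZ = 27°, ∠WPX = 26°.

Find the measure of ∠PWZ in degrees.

1. ∠PXW = 63°  [W on ray XZ]
2. ∠PWX = 91°  [△PWX]
3. ∠PWZ = 89°  [linear pair at W on ZX]

∠PWZ = 89°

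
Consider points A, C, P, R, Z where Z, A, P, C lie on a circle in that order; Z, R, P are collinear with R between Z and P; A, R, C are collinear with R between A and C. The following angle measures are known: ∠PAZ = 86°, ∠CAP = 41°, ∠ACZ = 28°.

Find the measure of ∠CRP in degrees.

∠CRP = 69°

1. ∠CZP = 41°  [same arc PC]
2. ∠CRZ = 111°  [△ZRC]
3. ∠CRP = 69°  [linear pair at R on ZP]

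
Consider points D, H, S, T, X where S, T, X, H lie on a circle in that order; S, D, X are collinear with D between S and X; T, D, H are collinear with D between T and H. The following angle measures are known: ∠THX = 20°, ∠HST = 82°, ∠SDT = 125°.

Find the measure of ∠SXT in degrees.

1. ∠HXT = 98°  [cyclic STXH, opposite ∠S+∠X]
2. ∠TDX = 55°  [linear pair at D on SX]
3. ∠HTX = 62°  [△TXH]
4. ∠SXT = 63°  [△TDX]

∠SXT = 63°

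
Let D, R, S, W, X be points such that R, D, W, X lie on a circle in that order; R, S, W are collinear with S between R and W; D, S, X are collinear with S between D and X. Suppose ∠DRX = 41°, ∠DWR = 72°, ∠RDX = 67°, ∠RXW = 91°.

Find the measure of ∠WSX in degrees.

∠WSX = 94°

1. ∠DXR = 72°  [△RDX]
2. ∠RWX = 67°  [same arc RX]
3. ∠WRX = 22°  [△RWX]
4. ∠RSX = 86°  [△RSX]
5. ∠WSX = 94°  [linear pair at S on RW]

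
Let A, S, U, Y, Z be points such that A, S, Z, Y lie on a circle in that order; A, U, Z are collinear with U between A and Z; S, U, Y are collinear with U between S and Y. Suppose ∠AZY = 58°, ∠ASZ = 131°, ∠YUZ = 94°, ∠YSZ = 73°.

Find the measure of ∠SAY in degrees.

1. ∠SYZ = 28°  [△ZUY]
2. ∠SZY = 79°  [△SZY]
3. ∠SAY = 101°  [cyclic ASZY, opposite ∠A+∠Z]

∠SAY = 101°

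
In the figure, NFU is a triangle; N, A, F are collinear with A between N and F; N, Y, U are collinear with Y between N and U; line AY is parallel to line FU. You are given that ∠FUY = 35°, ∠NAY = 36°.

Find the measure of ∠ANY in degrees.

1. ∠FUN = 35°  [Y on ray UN]
2. ∠NFU = 36°  [AY∥FU, corresponding at A]
3. ∠FNU = 109°  [△NFU]
4. ∠ANY = 109°  [A on NF, Y on NU]

∠ANY = 109°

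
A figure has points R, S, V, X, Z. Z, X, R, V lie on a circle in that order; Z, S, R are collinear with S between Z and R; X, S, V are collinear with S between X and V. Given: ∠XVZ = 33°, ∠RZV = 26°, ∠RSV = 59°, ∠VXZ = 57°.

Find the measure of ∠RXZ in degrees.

∠RXZ = 83°

1. ∠XRZ = 33°  [same arc ZX]
2. ∠XSZ = 59°  [vertical angles at S]
3. ∠RZX = 64°  [△ZSX]
4. ∠RXZ = 83°  [△ZXR]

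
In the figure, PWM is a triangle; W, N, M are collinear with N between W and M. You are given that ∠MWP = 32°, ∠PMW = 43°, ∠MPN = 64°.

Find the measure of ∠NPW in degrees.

1. ∠NWP = 32°  [N on ray WM]
2. ∠NMP = 43°  [N on ray MW]
3. ∠MNP = 73°  [△PNM]
4. ∠PNW = 107°  [linear pair at N on WM]
5. ∠NPW = 41°  [△PWN]

∠NPW = 41°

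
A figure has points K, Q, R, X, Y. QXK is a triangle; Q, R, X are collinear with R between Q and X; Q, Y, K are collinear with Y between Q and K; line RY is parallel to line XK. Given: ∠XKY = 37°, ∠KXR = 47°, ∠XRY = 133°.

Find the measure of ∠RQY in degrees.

∠RQY = 96°

1. ∠QKX = 37°  [Y on ray KQ]
2. ∠QRY = 47°  [linear pair at R on QX]
3. ∠QYR = 37°  [RY∥XK, corresponding at Y]
4. ∠RQY = 96°  [△QRY]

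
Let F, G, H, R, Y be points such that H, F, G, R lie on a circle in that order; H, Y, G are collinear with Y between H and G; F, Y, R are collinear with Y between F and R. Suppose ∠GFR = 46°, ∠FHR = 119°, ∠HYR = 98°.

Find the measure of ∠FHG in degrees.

∠FHG = 73°

1. ∠FGR = 61°  [cyclic HFGR, opposite ∠H+∠G]
2. ∠FRG = 73°  [△FGR]
3. ∠FHG = 73°  [same arc FG]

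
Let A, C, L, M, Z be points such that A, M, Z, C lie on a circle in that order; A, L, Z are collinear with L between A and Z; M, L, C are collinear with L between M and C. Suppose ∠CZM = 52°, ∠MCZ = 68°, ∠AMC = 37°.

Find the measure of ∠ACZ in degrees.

1. ∠CMZ = 60°  [△MZC]
2. ∠AZC = 37°  [same arc AC]
3. ∠CAZ = 60°  [same arc ZC]
4. ∠ACZ = 83°  [△AZC]

∠ACZ = 83°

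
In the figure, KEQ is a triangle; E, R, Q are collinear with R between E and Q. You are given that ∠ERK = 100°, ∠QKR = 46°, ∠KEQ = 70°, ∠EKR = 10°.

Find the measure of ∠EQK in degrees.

1. ∠KRQ = 80°  [linear pair at R on EQ]
2. ∠KQR = 54°  [△KRQ]
3. ∠EQK = 54°  [R on ray QE]

∠EQK = 54°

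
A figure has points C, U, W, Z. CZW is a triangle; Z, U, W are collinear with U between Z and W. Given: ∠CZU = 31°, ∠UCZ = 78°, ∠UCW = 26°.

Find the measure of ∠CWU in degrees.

∠CWU = 45°

1. ∠CUZ = 71°  [△CZU]
2. ∠CUW = 109°  [linear pair at U on ZW]
3. ∠CWU = 45°  [△CUW]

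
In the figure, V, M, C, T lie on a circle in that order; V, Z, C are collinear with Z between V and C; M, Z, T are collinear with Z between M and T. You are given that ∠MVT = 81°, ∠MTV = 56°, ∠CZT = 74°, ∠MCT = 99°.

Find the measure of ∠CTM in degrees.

∠CTM = 63°

1. ∠TMV = 43°  [△VMT]
2. ∠TCV = 43°  [same arc VT]
3. ∠CTM = 63°  [△CZT]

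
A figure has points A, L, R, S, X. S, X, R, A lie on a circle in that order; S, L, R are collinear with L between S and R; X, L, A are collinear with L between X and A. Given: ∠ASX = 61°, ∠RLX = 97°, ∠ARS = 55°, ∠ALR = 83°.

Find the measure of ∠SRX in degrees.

∠SRX = 64°

1. ∠ARX = 119°  [cyclic SXRA, opposite ∠S+∠R]
2. ∠RAX = 42°  [△RLA]
3. ∠AXR = 19°  [△XRA]
4. ∠SRX = 64°  [△XLR]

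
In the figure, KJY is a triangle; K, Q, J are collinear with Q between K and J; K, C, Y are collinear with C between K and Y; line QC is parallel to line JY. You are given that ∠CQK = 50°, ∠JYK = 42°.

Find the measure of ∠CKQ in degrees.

1. ∠KJY = 50°  [QC∥JY, corresponding at Q]
2. ∠JKY = 88°  [△KJY]
3. ∠CKQ = 88°  [Q on KJ, C on KY]

∠CKQ = 88°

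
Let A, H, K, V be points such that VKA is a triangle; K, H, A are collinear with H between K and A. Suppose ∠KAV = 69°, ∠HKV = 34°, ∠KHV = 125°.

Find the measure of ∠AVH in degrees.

1. ∠HAV = 69°  [H on ray AK]
2. ∠AHV = 55°  [linear pair at H on KA]
3. ∠AVH = 56°  [△VHA]

∠AVH = 56°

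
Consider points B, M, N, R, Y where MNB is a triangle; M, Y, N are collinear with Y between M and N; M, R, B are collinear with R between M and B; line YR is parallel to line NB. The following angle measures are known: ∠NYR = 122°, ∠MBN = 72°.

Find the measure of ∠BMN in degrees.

1. ∠MYR = 58°  [linear pair at Y on MN]
2. ∠MRY = 72°  [YR∥NB, corresponding at R]
3. ∠RMY = 50°  [△MYR]
4. ∠BMN = 50°  [Y on MN, R on MB]

∠BMN = 50°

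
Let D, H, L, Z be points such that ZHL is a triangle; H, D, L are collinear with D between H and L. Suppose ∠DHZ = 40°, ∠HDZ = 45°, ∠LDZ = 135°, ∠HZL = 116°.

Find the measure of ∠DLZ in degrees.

∠DLZ = 24°

1. ∠LHZ = 40°  [D on ray HL]
2. ∠HLZ = 24°  [△ZHL]
3. ∠DLZ = 24°  [D on ray LH]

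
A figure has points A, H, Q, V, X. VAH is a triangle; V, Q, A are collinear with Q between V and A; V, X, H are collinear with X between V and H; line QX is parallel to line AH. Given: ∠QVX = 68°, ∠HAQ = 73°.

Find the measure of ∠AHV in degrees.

∠AHV = 39°

1. ∠AVH = 68°  [Q on VA, X on VH]
2. ∠HAV = 73°  [Q on ray AV]
3. ∠AHV = 39°  [△VAH]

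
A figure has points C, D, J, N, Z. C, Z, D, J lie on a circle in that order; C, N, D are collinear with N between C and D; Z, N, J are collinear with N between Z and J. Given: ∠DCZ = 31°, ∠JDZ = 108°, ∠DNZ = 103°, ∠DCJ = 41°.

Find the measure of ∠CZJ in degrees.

1. ∠JCZ = 72°  [cyclic CZDJ, opposite ∠C+∠D]
2. ∠CNJ = 103°  [vertical angles at N]
3. ∠CJZ = 36°  [△CNJ]
4. ∠CZJ = 72°  [△CZJ]

∠CZJ = 72°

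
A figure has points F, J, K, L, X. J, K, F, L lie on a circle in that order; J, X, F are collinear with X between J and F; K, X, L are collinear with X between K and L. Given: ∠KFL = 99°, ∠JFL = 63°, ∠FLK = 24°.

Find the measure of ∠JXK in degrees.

1. ∠JKL = 63°  [same arc JL]
2. ∠FJK = 24°  [same arc KF]
3. ∠JXK = 93°  [△JXK]

∠JXK = 93°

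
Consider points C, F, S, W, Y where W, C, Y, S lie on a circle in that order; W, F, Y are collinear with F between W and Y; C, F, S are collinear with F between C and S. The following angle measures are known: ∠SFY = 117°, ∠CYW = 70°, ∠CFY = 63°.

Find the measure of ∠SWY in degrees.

1. ∠SFW = 63°  [linear pair at F on WY]
2. ∠CSW = 70°  [same arc WC]
3. ∠SWY = 47°  [△WFS]

∠SWY = 47°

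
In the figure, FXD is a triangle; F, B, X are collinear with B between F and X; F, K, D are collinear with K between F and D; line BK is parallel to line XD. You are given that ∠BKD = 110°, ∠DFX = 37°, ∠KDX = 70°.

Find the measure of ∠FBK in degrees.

1. ∠BKF = 70°  [linear pair at K on FD]
2. ∠BFK = 37°  [B on FX, K on FD]
3. ∠FBK = 73°  [△FBK]

∠FBK = 73°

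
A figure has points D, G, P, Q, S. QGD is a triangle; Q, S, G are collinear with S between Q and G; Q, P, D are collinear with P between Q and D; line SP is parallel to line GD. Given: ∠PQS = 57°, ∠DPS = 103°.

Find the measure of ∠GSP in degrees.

∠GSP = 134°

1. ∠QPS = 77°  [linear pair at P on QD]
2. ∠PSQ = 46°  [△QSP]
3. ∠GSP = 134°  [linear pair at S on QG]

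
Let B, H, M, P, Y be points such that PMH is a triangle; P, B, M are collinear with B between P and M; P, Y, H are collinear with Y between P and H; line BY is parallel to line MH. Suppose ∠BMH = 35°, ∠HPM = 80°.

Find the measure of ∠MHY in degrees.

1. ∠HMP = 35°  [B on ray MP]
2. ∠MHP = 65°  [△PMH]
3. ∠MHY = 65°  [Y on ray HP]

∠MHY = 65°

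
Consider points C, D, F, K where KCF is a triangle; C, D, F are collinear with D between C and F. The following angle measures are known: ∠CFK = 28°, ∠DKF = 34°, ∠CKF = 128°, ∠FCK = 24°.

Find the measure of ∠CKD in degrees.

∠CKD = 94°

1. ∠DFK = 28°  [D on ray FC]
2. ∠FDK = 118°  [△KDF]
3. ∠DCK = 24°  [D on ray CF]
4. ∠CDK = 62°  [linear pair at D on CF]
5. ∠CKD = 94°  [△KCD]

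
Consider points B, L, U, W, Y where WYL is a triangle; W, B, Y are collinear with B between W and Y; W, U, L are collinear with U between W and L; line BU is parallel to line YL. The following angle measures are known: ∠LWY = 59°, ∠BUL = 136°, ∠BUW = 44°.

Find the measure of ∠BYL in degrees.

∠BYL = 77°

1. ∠BWU = 59°  [B on WY, U on WL]
2. ∠UBW = 77°  [△WBU]
3. ∠UBY = 103°  [linear pair at B on WY]
4. ∠BYL = 77°  [BU∥YL, co-interior at Y–B]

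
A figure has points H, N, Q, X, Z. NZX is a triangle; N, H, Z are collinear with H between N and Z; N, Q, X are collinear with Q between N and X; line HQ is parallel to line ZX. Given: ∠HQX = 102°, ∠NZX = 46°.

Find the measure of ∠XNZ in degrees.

∠XNZ = 56°

1. ∠HQN = 78°  [linear pair at Q on NX]
2. ∠NHQ = 46°  [HQ∥ZX, corresponding at H]
3. ∠HNQ = 56°  [△NHQ]
4. ∠XNZ = 56°  [H on NZ, Q on NX]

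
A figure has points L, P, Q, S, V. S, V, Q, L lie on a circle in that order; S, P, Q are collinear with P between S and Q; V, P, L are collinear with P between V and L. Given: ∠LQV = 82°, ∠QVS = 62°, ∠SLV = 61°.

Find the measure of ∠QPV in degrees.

∠QPV = 78°

1. ∠LSV = 98°  [cyclic SVQL, opposite ∠S+∠Q]
2. ∠SQV = 61°  [same arc SV]
3. ∠LVS = 21°  [△SVL]
4. ∠QSV = 57°  [△SVQ]
5. ∠SPV = 102°  [△SPV]
6. ∠QPV = 78°  [linear pair at P on SQ]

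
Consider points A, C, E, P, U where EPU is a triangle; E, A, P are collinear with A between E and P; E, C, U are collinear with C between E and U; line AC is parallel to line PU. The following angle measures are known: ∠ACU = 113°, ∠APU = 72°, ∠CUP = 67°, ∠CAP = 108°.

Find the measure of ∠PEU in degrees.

1. ∠EPU = 72°  [A on ray PE]
2. ∠EUP = 67°  [C on ray UE]
3. ∠PEU = 41°  [△EPU]

∠PEU = 41°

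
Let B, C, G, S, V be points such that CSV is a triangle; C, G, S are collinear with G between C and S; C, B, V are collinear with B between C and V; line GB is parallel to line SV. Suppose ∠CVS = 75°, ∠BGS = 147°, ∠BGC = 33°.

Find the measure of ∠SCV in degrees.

1. ∠CBG = 75°  [GB∥SV, corresponding at B]
2. ∠BCG = 72°  [△CGB]
3. ∠SCV = 72°  [G on CS, B on CV]

∠SCV = 72°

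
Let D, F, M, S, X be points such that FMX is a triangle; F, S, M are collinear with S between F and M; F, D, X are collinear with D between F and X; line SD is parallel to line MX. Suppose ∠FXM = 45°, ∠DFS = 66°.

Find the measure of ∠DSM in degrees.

1. ∠FDS = 45°  [SD∥MX, corresponding at D]
2. ∠DSF = 69°  [△FSD]
3. ∠DSM = 111°  [linear pair at S on FM]

∠DSM = 111°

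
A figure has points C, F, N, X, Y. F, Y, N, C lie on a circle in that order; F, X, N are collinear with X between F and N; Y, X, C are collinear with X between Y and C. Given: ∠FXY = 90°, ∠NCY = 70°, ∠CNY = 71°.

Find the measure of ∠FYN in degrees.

1. ∠NXY = 90°  [linear pair at X on FN]
2. ∠NFY = 70°  [same arc YN]
3. ∠CYN = 39°  [△YNC]
4. ∠FNY = 51°  [△YXN]
5. ∠FYN = 59°  [△FYN]

∠FYN = 59°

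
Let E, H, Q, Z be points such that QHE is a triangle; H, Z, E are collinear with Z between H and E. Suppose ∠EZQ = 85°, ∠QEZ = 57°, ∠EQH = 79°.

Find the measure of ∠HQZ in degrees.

∠HQZ = 41°

1. ∠HZQ = 95°  [linear pair at Z on HE]
2. ∠HEQ = 57°  [Z on ray EH]
3. ∠EHQ = 44°  [△QHE]
4. ∠QHZ = 44°  [Z on ray HE]
5. ∠HQZ = 41°  [△QHZ]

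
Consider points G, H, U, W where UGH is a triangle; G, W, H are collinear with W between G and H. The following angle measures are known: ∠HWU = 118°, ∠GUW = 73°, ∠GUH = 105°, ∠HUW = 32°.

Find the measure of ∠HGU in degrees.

∠HGU = 45°

1. ∠GWU = 62°  [linear pair at W on GH]
2. ∠UGW = 45°  [△UGW]
3. ∠HGU = 45°  [W on ray GH]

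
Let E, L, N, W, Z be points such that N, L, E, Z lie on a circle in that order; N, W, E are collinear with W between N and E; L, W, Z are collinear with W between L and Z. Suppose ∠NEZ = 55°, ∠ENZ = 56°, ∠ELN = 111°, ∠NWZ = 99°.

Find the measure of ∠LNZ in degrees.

∠LNZ = 100°

1. ∠NLZ = 55°  [same arc NZ]
2. ∠LZN = 25°  [△NWZ]
3. ∠LNZ = 100°  [△NLZ]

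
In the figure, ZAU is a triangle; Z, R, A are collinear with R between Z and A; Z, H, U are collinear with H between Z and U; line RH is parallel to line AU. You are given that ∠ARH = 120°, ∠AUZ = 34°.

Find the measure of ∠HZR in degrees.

∠HZR = 86°

1. ∠HRZ = 60°  [linear pair at R on ZA]
2. ∠RHZ = 34°  [RH∥AU, corresponding at H]
3. ∠HZR = 86°  [△ZRH]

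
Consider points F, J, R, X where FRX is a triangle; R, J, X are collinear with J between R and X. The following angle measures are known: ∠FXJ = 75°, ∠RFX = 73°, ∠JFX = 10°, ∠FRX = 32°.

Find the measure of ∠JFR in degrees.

1. ∠FJX = 95°  [△FJX]
2. ∠FRJ = 32°  [J on ray RX]
3. ∠FJR = 85°  [linear pair at J on RX]
4. ∠JFR = 63°  [△FRJ]

∠JFR = 63°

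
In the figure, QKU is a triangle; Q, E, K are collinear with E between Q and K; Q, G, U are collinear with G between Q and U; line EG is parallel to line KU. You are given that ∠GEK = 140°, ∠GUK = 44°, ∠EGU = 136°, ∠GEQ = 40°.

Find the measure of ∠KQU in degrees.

1. ∠KUQ = 44°  [G on ray UQ]
2. ∠QKU = 40°  [EG∥KU, corresponding at E]
3. ∠KQU = 96°  [△QKU]

∠KQU = 96°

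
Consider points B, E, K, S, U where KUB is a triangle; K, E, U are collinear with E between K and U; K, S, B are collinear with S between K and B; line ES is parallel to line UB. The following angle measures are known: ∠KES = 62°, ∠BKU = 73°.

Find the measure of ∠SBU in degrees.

1. ∠BUK = 62°  [ES∥UB, corresponding at E]
2. ∠KBU = 45°  [△KUB]
3. ∠SBU = 45°  [S on ray BK]

∠SBU = 45°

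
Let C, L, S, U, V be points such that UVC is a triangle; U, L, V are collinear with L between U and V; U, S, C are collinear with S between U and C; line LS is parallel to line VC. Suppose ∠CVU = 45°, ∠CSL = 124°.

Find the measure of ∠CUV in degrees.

1. ∠SLU = 45°  [LS∥VC, corresponding at L]
2. ∠LSU = 56°  [linear pair at S on UC]
3. ∠LUS = 79°  [△ULS]
4. ∠CUV = 79°  [L on UV, S on UC]

∠CUV = 79°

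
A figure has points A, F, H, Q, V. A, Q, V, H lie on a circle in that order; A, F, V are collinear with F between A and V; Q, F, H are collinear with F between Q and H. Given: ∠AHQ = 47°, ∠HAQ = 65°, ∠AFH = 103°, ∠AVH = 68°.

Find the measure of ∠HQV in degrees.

∠HQV = 30°

1. ∠AVQ = 47°  [same arc AQ]
2. ∠QFV = 103°  [vertical angles at F]
3. ∠HQV = 30°  [△QFV]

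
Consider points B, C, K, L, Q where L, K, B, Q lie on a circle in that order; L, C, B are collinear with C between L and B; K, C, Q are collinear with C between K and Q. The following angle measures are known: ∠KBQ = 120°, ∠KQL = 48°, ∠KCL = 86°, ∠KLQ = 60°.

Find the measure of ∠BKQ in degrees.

1. ∠KBL = 48°  [same arc LK]
2. ∠BCK = 94°  [linear pair at C on LB]
3. ∠BKQ = 38°  [△KCB]

∠BKQ = 38°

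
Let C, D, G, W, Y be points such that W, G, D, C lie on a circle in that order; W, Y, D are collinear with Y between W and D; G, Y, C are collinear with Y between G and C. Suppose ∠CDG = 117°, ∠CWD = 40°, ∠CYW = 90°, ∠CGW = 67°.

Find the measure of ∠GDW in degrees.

1. ∠CGD = 40°  [same arc DC]
2. ∠DYG = 90°  [vertical angles at Y]
3. ∠GDW = 50°  [△GYD]

∠GDW = 50°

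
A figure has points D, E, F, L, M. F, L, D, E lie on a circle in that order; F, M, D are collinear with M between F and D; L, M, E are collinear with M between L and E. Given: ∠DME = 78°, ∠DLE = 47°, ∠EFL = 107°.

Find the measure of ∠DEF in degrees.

1. ∠DFE = 47°  [same arc DE]
2. ∠EDL = 73°  [cyclic FLDE, opposite ∠F+∠D]
3. ∠DEL = 60°  [△LDE]
4. ∠EDF = 42°  [△DME]
5. ∠DEF = 91°  [△FDE]

∠DEF = 91°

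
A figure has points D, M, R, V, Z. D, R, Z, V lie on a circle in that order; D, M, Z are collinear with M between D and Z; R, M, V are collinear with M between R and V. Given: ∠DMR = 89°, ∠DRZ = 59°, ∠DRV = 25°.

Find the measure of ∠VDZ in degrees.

∠VDZ = 34°

1. ∠DVZ = 121°  [cyclic DRZV, opposite ∠R+∠V]
2. ∠DZV = 25°  [same arc DV]
3. ∠VDZ = 34°  [△DZV]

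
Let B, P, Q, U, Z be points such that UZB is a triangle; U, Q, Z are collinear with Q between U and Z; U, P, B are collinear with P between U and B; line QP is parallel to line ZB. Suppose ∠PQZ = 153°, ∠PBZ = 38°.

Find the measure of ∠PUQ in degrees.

1. ∠PQU = 27°  [linear pair at Q on UZ]
2. ∠UBZ = 38°  [P on ray BU]
3. ∠BZU = 27°  [QP∥ZB, corresponding at Q]
4. ∠BUZ = 115°  [△UZB]
5. ∠PUQ = 115°  [Q on UZ, P on UB]

∠PUQ = 115°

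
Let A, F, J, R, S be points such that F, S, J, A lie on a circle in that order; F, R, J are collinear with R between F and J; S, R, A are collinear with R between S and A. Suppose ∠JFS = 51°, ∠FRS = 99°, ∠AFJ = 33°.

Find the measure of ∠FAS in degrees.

∠FAS = 66°

1. ∠ARJ = 99°  [vertical angles at R]
2. ∠ARF = 81°  [linear pair at R on FJ]
3. ∠FAS = 66°  [△FRA]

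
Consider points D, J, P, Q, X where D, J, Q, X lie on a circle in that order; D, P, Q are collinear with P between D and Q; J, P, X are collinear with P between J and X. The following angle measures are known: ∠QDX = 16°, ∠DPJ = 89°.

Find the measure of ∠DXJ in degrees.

1. ∠QJX = 16°  [same arc QX]
2. ∠JPQ = 91°  [linear pair at P on DQ]
3. ∠DQJ = 73°  [△JPQ]
4. ∠DXJ = 73°  [same arc DJ]

∠DXJ = 73°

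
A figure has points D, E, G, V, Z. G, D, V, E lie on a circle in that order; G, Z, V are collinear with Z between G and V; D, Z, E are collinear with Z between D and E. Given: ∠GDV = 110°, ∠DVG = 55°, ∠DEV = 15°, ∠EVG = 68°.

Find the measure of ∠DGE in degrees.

∠DGE = 57°

1. ∠DEG = 55°  [same arc GD]
2. ∠EDG = 68°  [same arc GE]
3. ∠DGE = 57°  [△GDE]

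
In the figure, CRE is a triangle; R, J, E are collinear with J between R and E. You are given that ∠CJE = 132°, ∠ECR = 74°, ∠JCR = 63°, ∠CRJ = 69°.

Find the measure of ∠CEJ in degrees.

∠CEJ = 37°

1. ∠CRE = 69°  [J on ray RE]
2. ∠CER = 37°  [△CRE]
3. ∠CEJ = 37°  [J on ray ER]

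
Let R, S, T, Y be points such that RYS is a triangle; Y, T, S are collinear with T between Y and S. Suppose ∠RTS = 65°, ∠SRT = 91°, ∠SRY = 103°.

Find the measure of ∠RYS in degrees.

1. ∠RST = 24°  [△RTS]
2. ∠RSY = 24°  [T on ray SY]
3. ∠RYS = 53°  [△RYS]

∠RYS = 53°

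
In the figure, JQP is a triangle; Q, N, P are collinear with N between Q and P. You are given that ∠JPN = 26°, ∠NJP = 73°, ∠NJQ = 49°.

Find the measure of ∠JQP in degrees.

1. ∠JNP = 81°  [△JNP]
2. ∠JNQ = 99°  [linear pair at N on QP]
3. ∠JQN = 32°  [△JQN]
4. ∠JQP = 32°  [N on ray QP]

∠JQP = 32°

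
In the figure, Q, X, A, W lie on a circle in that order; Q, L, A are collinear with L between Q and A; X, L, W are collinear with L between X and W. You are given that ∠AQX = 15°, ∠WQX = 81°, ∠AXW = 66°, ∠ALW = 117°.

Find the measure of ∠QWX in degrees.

1. ∠AQW = 66°  [same arc AW]
2. ∠QLW = 63°  [linear pair at L on QA]
3. ∠QWX = 51°  [△QLW]

∠QWX = 51°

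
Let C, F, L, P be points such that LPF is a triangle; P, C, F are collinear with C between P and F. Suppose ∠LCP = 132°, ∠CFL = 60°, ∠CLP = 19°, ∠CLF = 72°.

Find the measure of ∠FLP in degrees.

1. ∠CPL = 29°  [△LPC]
2. ∠LFP = 60°  [C on ray FP]
3. ∠FPL = 29°  [C on ray PF]
4. ∠FLP = 91°  [△LPF]

∠FLP = 91°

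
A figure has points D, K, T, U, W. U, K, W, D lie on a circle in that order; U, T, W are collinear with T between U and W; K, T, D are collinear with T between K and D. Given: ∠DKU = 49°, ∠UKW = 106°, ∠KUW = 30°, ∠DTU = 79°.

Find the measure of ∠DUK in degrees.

1. ∠KWU = 44°  [△UKW]
2. ∠KDU = 44°  [same arc UK]
3. ∠DUK = 87°  [△UKD]

∠DUK = 87°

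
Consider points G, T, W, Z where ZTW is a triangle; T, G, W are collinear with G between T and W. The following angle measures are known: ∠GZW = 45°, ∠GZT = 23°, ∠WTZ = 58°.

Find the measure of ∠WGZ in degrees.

1. ∠GTZ = 58°  [G on ray TW]
2. ∠TGZ = 99°  [△ZTG]
3. ∠WGZ = 81°  [linear pair at G on TW]

∠WGZ = 81°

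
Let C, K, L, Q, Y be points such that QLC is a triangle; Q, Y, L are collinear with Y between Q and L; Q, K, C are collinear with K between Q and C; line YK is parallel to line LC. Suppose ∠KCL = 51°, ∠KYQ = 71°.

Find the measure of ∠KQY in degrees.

1. ∠LCQ = 51°  [K on ray CQ]
2. ∠CLQ = 71°  [YK∥LC, corresponding at Y]
3. ∠CQL = 58°  [△QLC]
4. ∠KQY = 58°  [Y on QL, K on QC]

∠KQY = 58°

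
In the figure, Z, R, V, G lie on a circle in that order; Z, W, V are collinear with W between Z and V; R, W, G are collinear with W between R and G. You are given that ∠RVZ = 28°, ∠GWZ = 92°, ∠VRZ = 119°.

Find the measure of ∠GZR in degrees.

1. ∠RZV = 33°  [△ZRV]
2. ∠RWV = 92°  [vertical angles at W]
3. ∠RGV = 33°  [same arc RV]
4. ∠GRV = 60°  [△RWV]
5. ∠GVR = 87°  [△RVG]
6. ∠GZR = 93°  [cyclic ZRVG, opposite ∠Z+∠V]

∠GZR = 93°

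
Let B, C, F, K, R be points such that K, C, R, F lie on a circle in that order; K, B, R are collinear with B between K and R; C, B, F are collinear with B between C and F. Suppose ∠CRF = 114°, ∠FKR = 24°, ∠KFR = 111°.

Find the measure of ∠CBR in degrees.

∠CBR = 87°

1. ∠FCR = 24°  [same arc RF]
2. ∠FRK = 45°  [△KRF]
3. ∠CFR = 42°  [△CRF]
4. ∠FCK = 45°  [same arc KF]
5. ∠CKR = 42°  [same arc CR]
6. ∠CBK = 93°  [△KBC]
7. ∠CBR = 87°  [linear pair at B on KR]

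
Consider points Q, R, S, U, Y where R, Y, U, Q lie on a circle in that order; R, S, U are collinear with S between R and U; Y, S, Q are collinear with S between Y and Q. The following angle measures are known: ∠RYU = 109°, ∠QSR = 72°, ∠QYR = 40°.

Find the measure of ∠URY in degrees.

∠URY = 32°

1. ∠USY = 72°  [vertical angles at S]
2. ∠RSY = 108°  [linear pair at S on RU]
3. ∠URY = 32°  [△RSY]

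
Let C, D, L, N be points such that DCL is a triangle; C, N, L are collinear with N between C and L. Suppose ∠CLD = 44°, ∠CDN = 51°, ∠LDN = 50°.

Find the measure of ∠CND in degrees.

1. ∠DLN = 44°  [N on ray LC]
2. ∠DNL = 86°  [△DNL]
3. ∠CND = 94°  [linear pair at N on CL]

∠CND = 94°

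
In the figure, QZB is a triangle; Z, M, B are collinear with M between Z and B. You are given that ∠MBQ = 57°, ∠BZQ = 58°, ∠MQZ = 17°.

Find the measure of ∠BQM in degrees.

1. ∠MZQ = 58°  [M on ray ZB]
2. ∠QMZ = 105°  [△QZM]
3. ∠BMQ = 75°  [linear pair at M on ZB]
4. ∠BQM = 48°  [△QMB]

∠BQM = 48°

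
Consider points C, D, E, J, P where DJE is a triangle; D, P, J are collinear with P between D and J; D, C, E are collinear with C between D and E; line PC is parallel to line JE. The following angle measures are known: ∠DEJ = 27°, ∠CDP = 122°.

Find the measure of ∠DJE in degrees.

∠DJE = 31°

1. ∠DCP = 27°  [PC∥JE, corresponding at C]
2. ∠CPD = 31°  [△DPC]
3. ∠DJE = 31°  [PC∥JE, corresponding at P]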